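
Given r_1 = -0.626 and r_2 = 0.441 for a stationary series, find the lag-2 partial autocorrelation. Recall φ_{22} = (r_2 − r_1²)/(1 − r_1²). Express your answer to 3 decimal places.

φ_{22} = (r_2 − r_1²) / (1 − r_1²)
r_1² = (-0.626)² = 0.391876
Numerator = 0.441 − 0.3919 = 0.0491; denominator = 1 − 0.3919 = 0.6081
φ_{22} = 0.0491 / 0.6081 = 0.081

0.081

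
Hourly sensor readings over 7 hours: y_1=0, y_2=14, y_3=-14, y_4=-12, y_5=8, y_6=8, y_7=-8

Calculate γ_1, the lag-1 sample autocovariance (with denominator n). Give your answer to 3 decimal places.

-17.434

Mean ȳ = (0 + 14 − 14 − 12 + 8 + 8 − 8)/7 = -0.5714
Deviations: 0.5714, 14.5714, -13.4286, -11.4286, 8.5714, 8.5714, -7.4286
Σ_{t=1}^{6}(y_t−ȳ)(y_{t+1}−ȳ) = -122.0408
γ_1 = -122.0408 / 7 = -17.434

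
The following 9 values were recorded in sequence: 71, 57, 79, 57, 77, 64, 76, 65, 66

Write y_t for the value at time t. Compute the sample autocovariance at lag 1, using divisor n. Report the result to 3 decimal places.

-51.111

Mean ȳ = (71 + 57 + 79 + 57 + 77 + 64 + 76 + 65 + 66)/9 = 68.0000
Σ_{t=1}^{8}(y_t−ȳ)(y_{t+1}−ȳ) = -460.0000
γ_1 = -460.0000 / 9 = -51.111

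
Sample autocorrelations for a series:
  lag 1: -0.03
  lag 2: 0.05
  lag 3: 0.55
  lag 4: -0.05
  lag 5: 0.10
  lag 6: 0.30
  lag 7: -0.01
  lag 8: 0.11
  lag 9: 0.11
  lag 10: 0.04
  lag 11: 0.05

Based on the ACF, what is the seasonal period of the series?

The largest autocorrelation is r_3 = 0.55, with a weaker echo at lag 6 (0.30); the remaining lags stay at or below 0.11.
The dominant spike at lag 3 indicates a seasonal period of 3.

3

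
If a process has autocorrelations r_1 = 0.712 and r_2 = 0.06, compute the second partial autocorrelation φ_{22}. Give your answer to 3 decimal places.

-0.906

φ_{22} = (r_2 − r_1²) / (1 − r_1²)
r_1² = (0.712)² = 0.506944
Numerator = 0.06 − 0.5069 = -0.4469; denominator = 1 − 0.5069 = 0.4931
φ_{22} = -0.4469 / 0.4931 = -0.906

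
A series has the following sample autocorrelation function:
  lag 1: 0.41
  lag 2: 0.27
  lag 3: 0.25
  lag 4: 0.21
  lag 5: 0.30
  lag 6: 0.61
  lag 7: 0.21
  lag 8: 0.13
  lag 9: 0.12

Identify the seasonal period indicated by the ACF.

The largest autocorrelation is r_6 = 0.61; the remaining lags stay at or below 0.41. The elevated value at lag 1 (0.41), dropping to 0.27 at lag 2, reflects decaying short-term dependence rather than seasonality.
The dominant spike at lag 6 indicates a seasonal period of 6.

6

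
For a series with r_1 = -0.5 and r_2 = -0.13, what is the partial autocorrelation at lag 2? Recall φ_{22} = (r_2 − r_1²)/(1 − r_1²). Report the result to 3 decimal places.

φ_{22} = (r_2 − r_1²) / (1 − r_1²)
r_1² = (-0.5)² = 0.25
Numerator = -0.13 − 0.2500 = -0.3800; denominator = 1 − 0.2500 = 0.7500
φ_{22} = -0.3800 / 0.7500 = -0.507

-0.507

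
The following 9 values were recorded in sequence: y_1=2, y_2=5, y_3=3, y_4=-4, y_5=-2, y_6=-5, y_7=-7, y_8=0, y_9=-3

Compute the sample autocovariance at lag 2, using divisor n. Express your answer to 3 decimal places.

Mean ȳ = (2 + 5 + 3 − 4 − 2 − 5 − 7 + 0 − 3)/9 = -1.2222
Σ_{t=1}^{7}(y_t−ȳ)(y_{t+2}−ȳ) = 13.6790
γ_2 = 13.6790 / 9 = 1.520

1.520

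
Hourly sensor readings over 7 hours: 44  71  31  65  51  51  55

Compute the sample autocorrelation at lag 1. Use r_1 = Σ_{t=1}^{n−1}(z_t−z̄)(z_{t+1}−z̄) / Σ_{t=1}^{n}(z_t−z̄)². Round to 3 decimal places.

Mean z̄ = (44 + 71 + 31 + 65 + 51 + 51 + 55)/7 = 52.5714
Deviations from mean: -8.5714, 18.4286, -21.5714, 12.4286, -1.5714, -1.5714, 2.4286
Σ(z_t−z̄)(z_{t+1}−z̄) = (-157.9592) + (-397.5306) + (-268.1020) + (-19.5306) + (2.4694) + (-3.8163) = -844.4694
Denominator Σ(z_t−z̄)² = 1043.7143
r_1 = -844.4694 / 1043.7143 = -0.809

-0.809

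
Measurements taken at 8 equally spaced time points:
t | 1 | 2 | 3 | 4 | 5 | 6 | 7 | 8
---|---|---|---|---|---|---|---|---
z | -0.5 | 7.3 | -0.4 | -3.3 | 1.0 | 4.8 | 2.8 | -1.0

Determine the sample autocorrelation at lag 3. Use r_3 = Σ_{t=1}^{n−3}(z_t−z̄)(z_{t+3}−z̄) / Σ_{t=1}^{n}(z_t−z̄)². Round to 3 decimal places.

Mean z̄ = (-0.5 + 7.3 − 0.4 − 3.3 + 1.0 + 4.8 + 2.8 − 1.0)/8 = 1.3375
Deviations from mean: -1.8375, 5.9625, -1.7375, -4.6375, -0.3375, 3.4625, 1.4625, -2.3375
Σ(z_t−z̄)(z_{t+3}−z̄) = (8.5214) + (-2.0123) + (-6.0161) + (-6.7823) + (0.7889) = -5.5005
Denominator Σ(z_t−z̄)² = 83.1588
r_3 = -5.5005 / 83.1588 = -0.066

-0.066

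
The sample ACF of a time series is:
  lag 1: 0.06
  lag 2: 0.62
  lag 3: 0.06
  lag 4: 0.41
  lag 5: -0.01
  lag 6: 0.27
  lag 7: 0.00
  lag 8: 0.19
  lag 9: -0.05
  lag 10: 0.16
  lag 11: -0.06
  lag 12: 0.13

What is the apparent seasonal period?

The largest autocorrelation is r_2 = 0.62, with weaker echoes at lags 4 (0.41), 6 (0.27), 8 (0.19) and 10 (0.16); the remaining lags stay at or below 0.13.
The dominant spike at lag 2 indicates a seasonal period of 2.

2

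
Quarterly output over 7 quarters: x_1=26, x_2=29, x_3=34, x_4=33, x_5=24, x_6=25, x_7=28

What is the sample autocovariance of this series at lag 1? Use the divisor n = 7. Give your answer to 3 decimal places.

Mean x̄ = (26 + 29 + 34 + 33 + 24 + 25 + 28)/7 = 28.4286
Deviations: -2.4286, 0.5714, 5.5714, 4.5714, -4.4286, -3.4286, -0.4286
Σ_{t=1}^{6}(x_t−x̄)(x_{t+1}−x̄) = 23.6735
γ_1 = 23.6735 / 7 = 3.382

3.382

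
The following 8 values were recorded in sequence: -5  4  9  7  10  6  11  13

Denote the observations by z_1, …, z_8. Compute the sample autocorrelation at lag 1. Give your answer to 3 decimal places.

0.218

Mean z̄ = (-5 + 4 + 9 + 7 + 10 + 6 + 11 + 13)/8 = 6.8750
Numerator Σ_{t=1}^{7}(z_t−z̄)(z_{t+1}−z̄) = 47.6094
Denominator Σ(z_t−z̄)² = 218.8750
r_1 = 47.6094 / 218.8750 = 0.218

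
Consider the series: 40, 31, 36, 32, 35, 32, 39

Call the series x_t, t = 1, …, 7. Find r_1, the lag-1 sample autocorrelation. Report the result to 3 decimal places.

-0.513

Mean x̄ = (40 + 31 + 36 + 32 + 35 + 32 + 39)/7 = 35.0000
Numerator Σ_{t=1}^{6}(x_t−x̄)(x_{t+1}−x̄) = -39.0000
Denominator Σ(x_t−x̄)² = 76.0000
r_1 = -39.0000 / 76.0000 = -0.513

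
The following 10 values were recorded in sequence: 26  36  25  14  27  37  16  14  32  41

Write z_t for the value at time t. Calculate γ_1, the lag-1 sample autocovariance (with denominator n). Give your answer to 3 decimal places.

3.396

Mean z̄ = (26 + 36 + 25 + 14 + 27 + 37 + 16 + 14 + 32 + 41)/10 = 26.8000
Σ_{t=1}^{9}(z_t−z̄)(z_{t+1}−z̄) = 33.9600
γ_1 = 33.9600 / 10 = 3.396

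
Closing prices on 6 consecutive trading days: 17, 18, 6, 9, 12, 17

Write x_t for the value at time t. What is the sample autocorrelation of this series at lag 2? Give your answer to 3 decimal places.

-0.450

Mean x̄ = (17 + 18 + 6 + 9 + 12 + 17)/6 = 13.1667
Deviations from mean: 3.8333, 4.8333, -7.1667, -4.1667, -1.1667, 3.8333
Σ(x_t−x̄)(x_{t+2}−x̄) = (-27.4722) + (-20.1389) + (8.3611) + (-15.9722) = -55.2222
Denominator Σ(x_t−x̄)² = 122.8333
r_2 = -55.2222 / 122.8333 = -0.450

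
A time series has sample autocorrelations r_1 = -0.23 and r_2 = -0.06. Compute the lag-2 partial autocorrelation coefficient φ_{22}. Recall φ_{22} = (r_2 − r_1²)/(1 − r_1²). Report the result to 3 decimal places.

-0.119

φ_{22} = (r_2 − r_1²) / (1 − r_1²)
r_1² = (-0.23)² = 0.0529
Numerator = -0.06 − 0.0529 = -0.1129; denominator = 1 − 0.0529 = 0.9471
φ_{22} = -0.1129 / 0.9471 = -0.119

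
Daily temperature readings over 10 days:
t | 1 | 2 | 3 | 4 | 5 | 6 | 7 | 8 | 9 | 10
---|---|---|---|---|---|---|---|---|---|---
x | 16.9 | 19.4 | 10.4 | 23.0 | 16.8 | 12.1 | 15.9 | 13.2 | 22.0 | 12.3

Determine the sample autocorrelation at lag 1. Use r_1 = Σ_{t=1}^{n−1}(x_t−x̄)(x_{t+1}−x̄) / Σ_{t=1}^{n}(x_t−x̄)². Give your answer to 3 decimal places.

Mean x̄ = (16.9 + 19.4 + 10.4 + 23.0 + 16.8 + 12.1 + 15.9 + 13.2 + 22.0 + 12.3)/10 = 16.2000
Numerator Σ_{t=1}^{9}(x_t−x̄)(x_{t+1}−x̄) = -92.0300
Denominator Σ(x_t−x̄)² = 165.7200
r_1 = -92.0300 / 165.7200 = -0.555

-0.555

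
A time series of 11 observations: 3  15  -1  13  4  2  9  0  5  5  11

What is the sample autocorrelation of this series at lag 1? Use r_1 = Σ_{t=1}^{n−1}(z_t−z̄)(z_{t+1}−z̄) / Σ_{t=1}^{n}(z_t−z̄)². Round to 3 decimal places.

Mean z̄ = (3 + 15 − 1 + 13 + 4 + 2 + 9 + 0 + 5 + 5 + 11)/11 = 6.0000
Numerator Σ_{t=1}^{10}(z_t−z̄)(z_{t+1}−z̄) = -173.0000
Denominator Σ(z_t−z̄)² = 280.0000
r_1 = -173.0000 / 280.0000 = -0.618

-0.618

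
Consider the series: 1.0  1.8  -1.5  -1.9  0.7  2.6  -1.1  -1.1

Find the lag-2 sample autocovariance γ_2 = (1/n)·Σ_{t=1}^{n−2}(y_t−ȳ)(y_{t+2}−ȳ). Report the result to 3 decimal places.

Mean ȳ = (1.0 + 1.8 − 1.5 − 1.9 + 0.7 + 2.6 − 1.1 − 1.1)/8 = 0.0625
Σ_{t=1}^{6}(y_t−ȳ)(y_{t+2}−ȳ) = -14.5416
γ_2 = -14.5416 / 8 = -1.818

-1.818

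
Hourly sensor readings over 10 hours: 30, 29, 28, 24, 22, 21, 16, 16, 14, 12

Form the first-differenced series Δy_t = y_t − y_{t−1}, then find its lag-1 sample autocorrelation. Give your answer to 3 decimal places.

First differences Δy: -1, -1, -4, -2, -1, -5, 0, -2, -2
Mean of differences = -2.0000
Numerator Σ(Δy_t−Δȳ)(Δy_{t+1}−Δȳ) = -10.0000
Denominator Σ(Δy_t−Δȳ)² = 20.0000
r_1(Δy) = -10.0000 / 20.0000 = -0.500

-0.500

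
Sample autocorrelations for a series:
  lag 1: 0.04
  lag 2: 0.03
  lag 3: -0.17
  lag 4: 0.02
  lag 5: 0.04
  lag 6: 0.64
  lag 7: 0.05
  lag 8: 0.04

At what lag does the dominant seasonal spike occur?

The largest autocorrelation is r_6 = 0.64; the remaining lags stay at or below 0.05.
The dominant spike at lag 6 indicates a seasonal period of 6.

6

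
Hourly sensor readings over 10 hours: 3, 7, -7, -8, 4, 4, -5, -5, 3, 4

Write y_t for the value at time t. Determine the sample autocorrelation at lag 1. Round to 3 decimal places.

Mean ȳ = (3 + 7 − 7 − 8 + 4 + 4 − 5 − 5 + 3 + 4)/10 = 0.0000
Numerator Σ_{t=1}^{9}(y_t−ȳ)(y_{t+1}−ȳ) = 14.0000
Denominator Σ(y_t−ȳ)² = 278.0000
r_1 = 14.0000 / 278.0000 = 0.050

0.050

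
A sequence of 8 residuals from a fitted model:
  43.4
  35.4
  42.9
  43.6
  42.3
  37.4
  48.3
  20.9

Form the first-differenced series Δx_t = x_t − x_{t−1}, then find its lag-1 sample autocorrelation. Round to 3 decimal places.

First differences Δx: -8.0, 7.5, 0.7, -1.3, -4.9, 10.9, -27.4
Mean of differences = -3.2143
Numerator Σ(Δx_t−Δx̄)(Δx_{t+1}−Δx̄) = -370.2273
Denominator Σ(Δx_t−Δx̄)² = 943.6886
r_1(Δx) = -370.2273 / 943.6886 = -0.392

-0.392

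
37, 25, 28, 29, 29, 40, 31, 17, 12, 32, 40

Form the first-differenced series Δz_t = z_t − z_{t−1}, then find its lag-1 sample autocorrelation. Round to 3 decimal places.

0.117

First differences Δz: -12, 3, 1, 0, 11, -9, -14, -5, 20, 8
Mean of differences = 0.3000
Numerator Σ(Δz_t−Δz̄)(Δz_{t+1}−Δz̄) = 121.8100
Denominator Σ(Δz_t−Δz̄)² = 1040.1000
r_1(Δz) = 121.8100 / 1040.1000 = 0.117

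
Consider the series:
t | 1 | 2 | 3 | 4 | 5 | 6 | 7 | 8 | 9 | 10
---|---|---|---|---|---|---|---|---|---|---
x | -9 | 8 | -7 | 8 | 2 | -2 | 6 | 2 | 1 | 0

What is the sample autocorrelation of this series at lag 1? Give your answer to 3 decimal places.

Mean x̄ = (-9 + 8 − 7 + 8 + 2 − 2 + 6 + 2 + 1 + 0)/10 = 0.9000
Numerator Σ_{t=1}^{9}(x_t−x̄)(x_{t+1}−x̄) = -187.0100
Denominator Σ(x_t−x̄)² = 298.9000
r_1 = -187.0100 / 298.9000 = -0.626

-0.626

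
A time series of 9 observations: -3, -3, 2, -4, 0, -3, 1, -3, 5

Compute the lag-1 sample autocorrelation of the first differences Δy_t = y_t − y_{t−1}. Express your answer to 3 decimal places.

First differences Δy: 0, 5, -6, 4, -3, 4, -4, 8
Mean of differences = 1.0000
Numerator Σ(Δy_t−Δȳ)(Δy_{t+1}−Δȳ) = -127.0000
Denominator Σ(Δy_t−Δȳ)² = 174.0000
r_1(Δy) = -127.0000 / 174.0000 = -0.730

-0.730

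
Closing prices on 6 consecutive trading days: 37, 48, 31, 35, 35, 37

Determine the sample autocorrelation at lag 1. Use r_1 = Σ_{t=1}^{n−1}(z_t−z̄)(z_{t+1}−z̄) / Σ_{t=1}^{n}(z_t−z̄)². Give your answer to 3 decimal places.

Mean z̄ = (37 + 48 + 31 + 35 + 35 + 37)/6 = 37.1667
Deviations from mean: -0.1667, 10.8333, -6.1667, -2.1667, -2.1667, -0.1667
Σ(z_t−z̄)(z_{t+1}−z̄) = (-1.8056) + (-66.8056) + (13.3611) + (4.6944) + (0.3611) = -50.1944
Denominator Σ(z_t−z̄)² = 164.8333
r_1 = -50.1944 / 164.8333 = -0.305

-0.305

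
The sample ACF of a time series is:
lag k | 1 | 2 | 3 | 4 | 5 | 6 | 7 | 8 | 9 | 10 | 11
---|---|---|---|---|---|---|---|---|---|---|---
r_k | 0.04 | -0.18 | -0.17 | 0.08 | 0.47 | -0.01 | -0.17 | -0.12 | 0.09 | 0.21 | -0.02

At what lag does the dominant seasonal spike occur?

5

The largest autocorrelation is r_5 = 0.47, with a weaker echo at lag 10 (0.21); the remaining lags stay at or below 0.09.
The dominant spike at lag 5 indicates a seasonal period of 5.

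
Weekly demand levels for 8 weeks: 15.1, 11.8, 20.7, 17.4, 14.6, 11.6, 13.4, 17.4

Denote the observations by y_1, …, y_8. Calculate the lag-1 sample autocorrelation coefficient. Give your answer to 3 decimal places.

-0.041

Mean ȳ = (15.1 + 11.8 + 20.7 + 17.4 + 14.6 + 11.6 + 13.4 + 17.4)/8 = 15.2500
Σ(y_t−ȳ)(y_{t+1}−ȳ) = (0.5175) + (-18.8025) + (11.7175) + (-1.3975) + (2.3725) + (6.7525) + (-3.9775) = -2.8175
Denominator Σ(y_t−ȳ)² = 68.0400
r_1 = -2.8175 / 68.0400 = -0.041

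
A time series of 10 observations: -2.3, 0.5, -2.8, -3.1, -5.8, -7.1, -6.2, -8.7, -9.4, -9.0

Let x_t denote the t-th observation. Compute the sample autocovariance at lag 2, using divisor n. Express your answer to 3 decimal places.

3.770

Mean x̄ = (-2.3 + 0.5 − 2.8 − 3.1 − 5.8 − 7.1 − 6.2 − 8.7 − 9.4 − 9.0)/10 = -5.3900
Σ_{t=1}^{8}(x_t−x̄)(x_{t+2}−x̄) = 37.7028
γ_2 = 37.7028 / 10 = 3.770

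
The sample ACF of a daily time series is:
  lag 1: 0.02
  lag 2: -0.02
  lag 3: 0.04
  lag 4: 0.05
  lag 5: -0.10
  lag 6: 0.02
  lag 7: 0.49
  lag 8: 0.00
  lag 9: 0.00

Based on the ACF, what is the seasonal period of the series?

The largest autocorrelation is r_7 = 0.49; the remaining lags stay at or below 0.05.
The dominant spike at lag 7 indicates a seasonal period of 7.

7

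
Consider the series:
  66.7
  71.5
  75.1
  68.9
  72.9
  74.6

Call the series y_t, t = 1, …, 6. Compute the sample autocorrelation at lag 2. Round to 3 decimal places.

Mean ȳ = (66.7 + 71.5 + 75.1 + 68.9 + 72.9 + 74.6)/6 = 71.6167
Deviations from mean: -4.9167, -0.1167, 3.4833, -2.7167, 1.2833, 2.9833
Numerator Σ_{t=1}^{4}(y_t−ȳ)(y_{t+2}−ȳ) = -20.4439
Denominator Σ(y_t−ȳ)² = 54.2483
r_2 = -20.4439 / 54.2483 = -0.377

-0.377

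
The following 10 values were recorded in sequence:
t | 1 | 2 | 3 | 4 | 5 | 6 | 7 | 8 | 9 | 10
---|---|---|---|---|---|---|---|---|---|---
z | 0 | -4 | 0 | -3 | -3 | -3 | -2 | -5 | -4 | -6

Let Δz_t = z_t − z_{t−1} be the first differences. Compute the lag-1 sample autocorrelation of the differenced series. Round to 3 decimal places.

-0.701

First differences Δz: -4, 4, -3, 0, 0, 1, -3, 1, -2
Mean of differences = -0.6667
Numerator Σ(Δz_t−Δz̄)(Δz_{t+1}−Δz̄) = -36.4444
Denominator Σ(Δz_t−Δz̄)² = 52.0000
r_1(Δz) = -36.4444 / 52.0000 = -0.701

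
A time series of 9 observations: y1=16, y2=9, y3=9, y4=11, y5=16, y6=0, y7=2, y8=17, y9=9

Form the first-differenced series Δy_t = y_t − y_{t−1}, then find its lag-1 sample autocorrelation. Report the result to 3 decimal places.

-0.299

First differences Δy: -7, 0, 2, 5, -16, 2, 15, -8
Mean of differences = -0.8750
Numerator Σ(Δy_t−Δȳ)(Δy_{t+1}−Δȳ) = -185.7656
Denominator Σ(Δy_t−Δȳ)² = 620.8750
r_1(Δy) = -185.7656 / 620.8750 = -0.299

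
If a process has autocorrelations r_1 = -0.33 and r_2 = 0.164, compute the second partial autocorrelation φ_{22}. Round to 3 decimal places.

0.062

φ_{22} = (r_2 − r_1²) / (1 − r_1²)
r_1² = (-0.33)² = 0.1089
Numerator = 0.164 − 0.1089 = 0.0551; denominator = 1 − 0.1089 = 0.8911
φ_{22} = 0.0551 / 0.8911 = 0.062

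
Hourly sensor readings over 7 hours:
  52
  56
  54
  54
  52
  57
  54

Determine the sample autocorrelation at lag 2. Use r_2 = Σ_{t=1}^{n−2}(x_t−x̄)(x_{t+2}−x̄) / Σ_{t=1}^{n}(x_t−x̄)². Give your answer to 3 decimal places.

Mean x̄ = (52 + 56 + 54 + 54 + 52 + 57 + 54)/7 = 54.1429
Deviations from mean: -2.1429, 1.8571, -0.1429, -0.1429, -2.1429, 2.8571, -0.1429
Σ(x_t−x̄)(x_{t+2}−x̄) = (0.3061) + (-0.2653) + (0.3061) + (-0.4082) + (0.3061) = 0.2449
Denominator Σ(x_t−x̄)² = 20.8571
r_2 = 0.2449 / 20.8571 = 0.012

0.012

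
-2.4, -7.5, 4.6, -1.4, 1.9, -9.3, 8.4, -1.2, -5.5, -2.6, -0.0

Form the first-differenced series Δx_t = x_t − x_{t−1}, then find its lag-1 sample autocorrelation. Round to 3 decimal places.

First differences Δx: -5.1, 12.1, -6.0, 3.3, -11.2, 17.7, -9.6, -4.3, 2.9, 2.6
Mean of differences = 0.2400
Numerator Σ(Δx_t−Δx̄)(Δx_{t+1}−Δx̄) = -524.1136
Denominator Σ(Δx_t−Δx̄)² = 783.2840
r_1(Δx) = -524.1136 / 783.2840 = -0.669

-0.669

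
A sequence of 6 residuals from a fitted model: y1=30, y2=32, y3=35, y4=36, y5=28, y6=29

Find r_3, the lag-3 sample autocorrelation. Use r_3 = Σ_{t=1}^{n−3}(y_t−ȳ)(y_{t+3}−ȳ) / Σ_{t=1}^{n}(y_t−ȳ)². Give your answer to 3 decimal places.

Mean ȳ = (30 + 32 + 35 + 36 + 28 + 29)/6 = 31.6667
Σ(y_t−ȳ)(y_{t+3}−ȳ) = (-7.2222) + (-1.2222) + (-8.8889) = -17.3333
Denominator Σ(y_t−ȳ)² = 53.3333
r_3 = -17.3333 / 53.3333 = -0.325

-0.325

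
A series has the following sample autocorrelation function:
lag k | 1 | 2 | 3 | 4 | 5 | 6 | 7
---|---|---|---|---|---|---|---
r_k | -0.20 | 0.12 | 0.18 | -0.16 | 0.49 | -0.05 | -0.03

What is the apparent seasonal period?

The largest autocorrelation is r_5 = 0.49; the remaining lags stay at or below 0.18.
The dominant spike at lag 5 indicates a seasonal period of 5.

5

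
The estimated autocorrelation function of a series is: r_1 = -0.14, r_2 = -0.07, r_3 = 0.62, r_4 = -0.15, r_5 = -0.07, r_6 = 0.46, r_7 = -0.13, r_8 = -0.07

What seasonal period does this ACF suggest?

The largest autocorrelation is r_3 = 0.62, with a weaker echo at lag 6 (0.46); the remaining lags stay at or below -0.07.
The dominant spike at lag 3 indicates a seasonal period of 3.

3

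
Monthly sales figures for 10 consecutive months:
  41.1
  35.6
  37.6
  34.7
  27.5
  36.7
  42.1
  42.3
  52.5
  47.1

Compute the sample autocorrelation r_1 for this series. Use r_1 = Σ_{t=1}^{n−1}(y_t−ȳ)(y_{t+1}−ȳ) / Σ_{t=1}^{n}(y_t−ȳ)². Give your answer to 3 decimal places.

0.545

Mean ȳ = (41.1 + 35.6 + 37.6 + 34.7 + 27.5 + 36.7 + 42.1 + 42.3 + 52.5 + 47.1)/10 = 39.7200
Numerator Σ_{t=1}^{9}(y_t−ȳ)(y_{t+1}−ȳ) = 238.1816
Denominator Σ(y_t−ȳ)² = 437.1360
r_1 = 238.1816 / 437.1360 = 0.545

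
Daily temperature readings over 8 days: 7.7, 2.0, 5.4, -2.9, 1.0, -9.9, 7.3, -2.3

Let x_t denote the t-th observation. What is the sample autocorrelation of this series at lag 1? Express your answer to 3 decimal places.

Mean x̄ = (7.7 + 2.0 + 5.4 − 2.9 + 1.0 − 9.9 + 7.3 − 2.3)/8 = 1.0375
Numerator Σ_{t=1}^{7}(x_t−x̄)(x_{t+1}−x̄) = -95.4052
Denominator Σ(x_t−x̄)² = 249.8388
r_1 = -95.4052 / 249.8388 = -0.382

-0.382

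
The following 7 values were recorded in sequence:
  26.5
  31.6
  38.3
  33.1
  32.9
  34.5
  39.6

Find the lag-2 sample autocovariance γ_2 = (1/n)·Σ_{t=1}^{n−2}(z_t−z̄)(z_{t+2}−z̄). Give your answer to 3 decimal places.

-5.861

Mean z̄ = (26.5 + 31.6 + 38.3 + 33.1 + 32.9 + 34.5 + 39.6)/7 = 33.7857
Σ_{t=1}^{5}(z_t−z̄)(z_{t+2}−z̄) = -41.0290
γ_2 = -41.0290 / 7 = -5.861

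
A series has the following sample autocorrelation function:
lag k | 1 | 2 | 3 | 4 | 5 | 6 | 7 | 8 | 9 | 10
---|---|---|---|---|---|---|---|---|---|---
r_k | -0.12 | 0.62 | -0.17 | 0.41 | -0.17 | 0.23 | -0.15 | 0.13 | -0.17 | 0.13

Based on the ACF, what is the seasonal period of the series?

2

The largest autocorrelation is r_2 = 0.62, with weaker echoes at lags 4 (0.41) and 6 (0.23); the remaining lags stay at or below 0.13.
The dominant spike at lag 2 indicates a seasonal period of 2.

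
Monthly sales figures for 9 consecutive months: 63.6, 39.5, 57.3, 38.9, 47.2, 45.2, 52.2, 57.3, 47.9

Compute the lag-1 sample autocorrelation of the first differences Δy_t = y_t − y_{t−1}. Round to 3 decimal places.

-0.639

First differences Δy: -24.1, 17.8, -18.4, 8.3, -2.0, 7.0, 5.1, -9.4
Mean of differences = -1.9625
Numerator Σ(Δy_t−Δȳ)(Δy_{t+1}−Δȳ) = -920.9789
Denominator Σ(Δy_t−Δȳ)² = 1441.6588
r_1(Δy) = -920.9789 / 1441.6588 = -0.639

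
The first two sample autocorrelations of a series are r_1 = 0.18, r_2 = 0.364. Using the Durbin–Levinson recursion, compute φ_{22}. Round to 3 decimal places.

0.343

φ_{22} = (r_2 − r_1²) / (1 − r_1²)
r_1² = (0.18)² = 0.0324
Numerator = 0.364 − 0.0324 = 0.3316; denominator = 1 − 0.0324 = 0.9676
φ_{22} = 0.3316 / 0.9676 = 0.343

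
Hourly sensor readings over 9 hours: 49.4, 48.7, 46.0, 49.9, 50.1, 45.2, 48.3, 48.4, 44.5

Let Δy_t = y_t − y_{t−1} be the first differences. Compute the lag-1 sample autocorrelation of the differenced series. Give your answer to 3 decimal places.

-0.358

First differences Δy: -0.7, -2.7, 3.9, 0.2, -4.9, 3.1, 0.1, -3.9
Mean of differences = -0.6125
Numerator Σ(Δy_t−Δȳ)(Δy_{t+1}−Δȳ) = -24.6689
Denominator Σ(Δy_t−Δȳ)² = 68.8688
r_1(Δy) = -24.6689 / 68.8688 = -0.358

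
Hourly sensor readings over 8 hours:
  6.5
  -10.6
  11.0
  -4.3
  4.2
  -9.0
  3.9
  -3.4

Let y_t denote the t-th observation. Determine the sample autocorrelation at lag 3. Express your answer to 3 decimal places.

-0.484

Mean ȳ = (6.5 − 10.6 + 11.0 − 4.3 + 4.2 − 9.0 + 3.9 − 3.4)/8 = -0.2125
Deviations from mean: 6.7125, -10.3875, 11.2125, -4.0875, 4.4125, -8.7875, 4.1125, -3.1875
Σ(y_t−ȳ)(y_{t+3}−ȳ) = (-27.4373) + (-45.8348) + (-98.5298) + (-16.8098) + (-14.0648) = -202.6767
Denominator Σ(y_t−ȳ)² = 419.1488
r_3 = -202.6767 / 419.1488 = -0.484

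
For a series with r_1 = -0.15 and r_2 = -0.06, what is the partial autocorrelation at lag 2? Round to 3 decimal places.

-0.084

φ_{22} = (r_2 − r_1²) / (1 − r_1²)
r_1² = (-0.15)² = 0.0225
Numerator = -0.06 − 0.0225 = -0.0825; denominator = 1 − 0.0225 = 0.9775
φ_{22} = -0.0825 / 0.9775 = -0.084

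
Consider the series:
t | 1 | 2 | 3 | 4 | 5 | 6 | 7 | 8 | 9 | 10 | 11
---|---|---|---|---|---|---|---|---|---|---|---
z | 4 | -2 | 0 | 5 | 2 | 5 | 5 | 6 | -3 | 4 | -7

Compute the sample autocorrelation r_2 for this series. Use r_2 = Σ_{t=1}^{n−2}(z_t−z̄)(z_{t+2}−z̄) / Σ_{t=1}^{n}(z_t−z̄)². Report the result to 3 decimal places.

Mean z̄ = (4 − 2 + 0 + 5 + 2 + 5 + 5 + 6 − 3 + 4 − 7)/11 = 1.7273
Numerator Σ_{t=1}^{9}(z_t−z̄)(z_{t+2}−z̄) = 44.4876
Denominator Σ(z_t−z̄)² = 176.1818
r_2 = 44.4876 / 176.1818 = 0.253

0.253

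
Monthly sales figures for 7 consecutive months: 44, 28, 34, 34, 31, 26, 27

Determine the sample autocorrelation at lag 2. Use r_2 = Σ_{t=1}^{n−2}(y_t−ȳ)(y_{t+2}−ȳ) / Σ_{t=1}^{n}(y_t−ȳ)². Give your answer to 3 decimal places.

0.030

Mean ȳ = (44 + 28 + 34 + 34 + 31 + 26 + 27)/7 = 32.0000
Deviations from mean: 12.0000, -4.0000, 2.0000, 2.0000, -1.0000, -6.0000, -5.0000
Numerator Σ_{t=1}^{5}(y_t−ȳ)(y_{t+2}−ȳ) = 7.0000
Denominator Σ(y_t−ȳ)² = 230.0000
r_2 = 7.0000 / 230.0000 = 0.030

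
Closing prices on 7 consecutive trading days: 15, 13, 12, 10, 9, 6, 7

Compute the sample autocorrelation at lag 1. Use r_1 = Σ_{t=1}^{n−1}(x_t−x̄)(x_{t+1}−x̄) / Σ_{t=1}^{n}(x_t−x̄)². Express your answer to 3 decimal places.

Mean x̄ = (15 + 13 + 12 + 10 + 9 + 6 + 7)/7 = 10.2857
Deviations from mean: 4.7143, 2.7143, 1.7143, -0.2857, -1.2857, -4.2857, -3.2857
Σ(x_t−x̄)(x_{t+1}−x̄) = (12.7959) + (4.6531) + (-0.4898) + (0.3673) + (5.5102) + (14.0816) = 36.9184
Denominator Σ(x_t−x̄)² = 63.4286
r_1 = 36.9184 / 63.4286 = 0.582

0.582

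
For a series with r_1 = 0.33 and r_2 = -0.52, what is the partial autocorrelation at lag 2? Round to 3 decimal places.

-0.706

φ_{22} = (r_2 − r_1²) / (1 − r_1²)
r_1² = (0.33)² = 0.1089
Numerator = -0.52 − 0.1089 = -0.6289; denominator = 1 − 0.1089 = 0.8911
φ_{22} = -0.6289 / 0.8911 = -0.706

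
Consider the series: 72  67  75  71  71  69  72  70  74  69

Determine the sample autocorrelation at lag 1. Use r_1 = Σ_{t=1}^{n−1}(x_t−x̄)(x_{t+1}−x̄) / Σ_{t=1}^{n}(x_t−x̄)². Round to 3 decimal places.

Mean x̄ = (72 + 67 + 75 + 71 + 71 + 69 + 72 + 70 + 74 + 69)/10 = 71.0000
Numerator Σ_{t=1}^{9}(x_t−x̄)(x_{t+1}−x̄) = -32.0000
Denominator Σ(x_t−x̄)² = 52.0000
r_1 = -32.0000 / 52.0000 = -0.615

-0.615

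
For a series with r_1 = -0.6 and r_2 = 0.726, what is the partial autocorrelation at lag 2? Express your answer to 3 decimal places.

φ_{22} = (r_2 − r_1²) / (1 − r_1²)
r_1² = (-0.6)² = 0.36
Numerator = 0.726 − 0.3600 = 0.3660; denominator = 1 − 0.3600 = 0.6400
φ_{22} = 0.3660 / 0.6400 = 0.572

0.572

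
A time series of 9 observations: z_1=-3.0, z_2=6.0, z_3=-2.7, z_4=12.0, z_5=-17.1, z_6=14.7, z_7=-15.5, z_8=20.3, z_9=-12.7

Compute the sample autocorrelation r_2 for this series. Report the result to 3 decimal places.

0.701

Mean z̄ = (-3.0 + 6.0 − 2.7 + 12.0 − 17.1 + 14.7 − 15.5 + 20.3 − 12.7)/9 = 0.2222
Numerator Σ_{t=1}^{7}(z_t−z̄)(z_{t+2}−z̄) = 1064.7923
Denominator Σ(z_t−z̄)² = 1517.9756
r_2 = 1064.7923 / 1517.9756 = 0.701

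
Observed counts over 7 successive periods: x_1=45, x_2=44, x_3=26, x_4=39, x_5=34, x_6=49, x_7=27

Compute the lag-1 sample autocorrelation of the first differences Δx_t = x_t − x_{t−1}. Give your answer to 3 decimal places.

-0.579

First differences Δx: -1, -18, 13, -5, 15, -22
Mean of differences = -3.0000
Numerator Σ(Δx_t−Δx̄)(Δx_{t+1}−Δx̄) = -680.0000
Denominator Σ(Δx_t−Δx̄)² = 1174.0000
r_1(Δx) = -680.0000 / 1174.0000 = -0.579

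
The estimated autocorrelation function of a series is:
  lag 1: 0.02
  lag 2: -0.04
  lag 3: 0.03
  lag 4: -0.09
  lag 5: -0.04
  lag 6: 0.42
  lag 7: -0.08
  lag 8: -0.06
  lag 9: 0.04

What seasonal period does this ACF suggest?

6

The largest autocorrelation is r_6 = 0.42; the remaining lags stay at or below 0.04.
The dominant spike at lag 6 indicates a seasonal period of 6.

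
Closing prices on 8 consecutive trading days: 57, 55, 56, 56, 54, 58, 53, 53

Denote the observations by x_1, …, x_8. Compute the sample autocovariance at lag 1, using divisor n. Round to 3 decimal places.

Mean x̄ = (57 + 55 + 56 + 56 + 54 + 58 + 53 + 53)/8 = 55.2500
Σ_{t=1}^{7}(x_t−x̄)(x_{t+1}−x̄) = -5.5625
γ_1 = -5.5625 / 8 = -0.695

-0.695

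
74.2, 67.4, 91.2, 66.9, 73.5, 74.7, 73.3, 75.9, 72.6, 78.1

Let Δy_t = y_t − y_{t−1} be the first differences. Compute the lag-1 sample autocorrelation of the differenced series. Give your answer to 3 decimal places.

-0.715

First differences Δy: -6.8, 23.8, -24.3, 6.6, 1.2, -1.4, 2.6, -3.3, 5.5
Mean of differences = 0.4333
Numerator Σ(Δy_t−Δȳ)(Δy_{t+1}−Δȳ) = -927.1311
Denominator Σ(Δy_t−Δȳ)² = 1296.3400
r_1(Δy) = -927.1311 / 1296.3400 = -0.715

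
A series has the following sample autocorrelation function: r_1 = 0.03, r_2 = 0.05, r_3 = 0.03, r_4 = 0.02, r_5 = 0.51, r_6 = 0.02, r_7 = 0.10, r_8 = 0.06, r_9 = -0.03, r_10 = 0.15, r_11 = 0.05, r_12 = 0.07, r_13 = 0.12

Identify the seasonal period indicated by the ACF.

The largest autocorrelation is r_5 = 0.51, with a weaker echo at lag 10 (0.15); the remaining lags stay at or below 0.12.
The dominant spike at lag 5 indicates a seasonal period of 5.

5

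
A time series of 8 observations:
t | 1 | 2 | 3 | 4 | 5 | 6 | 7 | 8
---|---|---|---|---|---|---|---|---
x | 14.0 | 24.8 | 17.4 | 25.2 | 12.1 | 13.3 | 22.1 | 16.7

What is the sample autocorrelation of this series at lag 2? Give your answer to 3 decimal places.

0.020

Mean x̄ = (14.0 + 24.8 + 17.4 + 25.2 + 12.1 + 13.3 + 22.1 + 16.7)/8 = 18.2000
Numerator Σ_{t=1}^{6}(x_t−x̄)(x_{t+2}−x̄) = 3.7000
Denominator Σ(x_t−x̄)² = 189.5200
r_2 = 3.7000 / 189.5200 = 0.020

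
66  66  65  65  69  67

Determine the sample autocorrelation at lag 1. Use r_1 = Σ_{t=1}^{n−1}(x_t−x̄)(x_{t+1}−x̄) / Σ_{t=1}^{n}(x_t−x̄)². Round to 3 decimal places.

Mean x̄ = (66 + 66 + 65 + 65 + 69 + 67)/6 = 66.3333
Deviations from mean: -0.3333, -0.3333, -1.3333, -1.3333, 2.6667, 0.6667
Σ(x_t−x̄)(x_{t+1}−x̄) = (0.1111) + (0.4444) + (1.7778) + (-3.5556) + (1.7778) = 0.5556
Denominator Σ(x_t−x̄)² = 11.3333
r_1 = 0.5556 / 11.3333 = 0.049

0.049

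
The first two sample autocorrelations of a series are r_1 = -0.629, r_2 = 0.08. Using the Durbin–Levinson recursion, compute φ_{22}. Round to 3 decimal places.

φ_{22} = (r_2 − r_1²) / (1 − r_1²)
r_1² = (-0.629)² = 0.395641
Numerator = 0.08 − 0.3956 = -0.3156; denominator = 1 − 0.3956 = 0.6044
φ_{22} = -0.3156 / 0.6044 = -0.522

-0.522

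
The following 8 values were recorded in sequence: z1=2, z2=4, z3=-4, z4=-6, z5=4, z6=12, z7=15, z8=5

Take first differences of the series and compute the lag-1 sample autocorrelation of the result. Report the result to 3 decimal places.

0.143

First differences Δz: 2, -8, -2, 10, 8, 3, -10
Mean of differences = 0.4286
Numerator Σ(Δz_t−Δz̄)(Δz_{t+1}−Δz̄) = 49.1020
Denominator Σ(Δz_t−Δz̄)² = 343.7143
r_1(Δz) = 49.1020 / 343.7143 = 0.143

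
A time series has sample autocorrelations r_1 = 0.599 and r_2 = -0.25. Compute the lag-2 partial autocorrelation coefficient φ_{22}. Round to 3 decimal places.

φ_{22} = (r_2 − r_1²) / (1 − r_1²)
r_1² = (0.599)² = 0.358801
Numerator = -0.25 − 0.3588 = -0.6088; denominator = 1 − 0.3588 = 0.6412
φ_{22} = -0.6088 / 0.6412 = -0.949

-0.949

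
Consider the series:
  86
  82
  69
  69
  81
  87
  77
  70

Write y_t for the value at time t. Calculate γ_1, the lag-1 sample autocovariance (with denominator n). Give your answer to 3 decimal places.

Mean ȳ = (86 + 82 + 69 + 69 + 81 + 87 + 77 + 70)/8 = 77.6250
Deviations: 8.3750, 4.3750, -8.6250, -8.6250, 3.3750, 9.3750, -0.6250, -7.6250
Σ_{t=1}^{7}(y_t−ȳ)(y_{t+1}−ȳ) = 74.7344
γ_1 = 74.7344 / 8 = 9.342

9.342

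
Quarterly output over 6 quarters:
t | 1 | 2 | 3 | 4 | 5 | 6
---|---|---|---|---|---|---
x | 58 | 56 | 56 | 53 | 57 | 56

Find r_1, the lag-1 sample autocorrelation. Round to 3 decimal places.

Mean x̄ = (58 + 56 + 56 + 53 + 57 + 56)/6 = 56.0000
Deviations from mean: 2.0000, 0.0000, 0.0000, -3.0000, 1.0000, 0.0000
Σ(x_t−x̄)(x_{t+1}−x̄) = (0.0000) + (0.0000) + (0.0000) + (-3.0000) + (0.0000) = -3.0000
Denominator Σ(x_t−x̄)² = 14.0000
r_1 = -3.0000 / 14.0000 = -0.214

-0.214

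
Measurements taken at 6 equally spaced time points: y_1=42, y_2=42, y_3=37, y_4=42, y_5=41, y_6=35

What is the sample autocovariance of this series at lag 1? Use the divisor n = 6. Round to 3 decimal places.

-1.782

Mean ȳ = (42 + 42 + 37 + 42 + 41 + 35)/6 = 39.8333
Σ_{t=1}^{5}(y_t−ȳ)(y_{t+1}−ȳ) = -10.6944
γ_1 = -10.6944 / 6 = -1.782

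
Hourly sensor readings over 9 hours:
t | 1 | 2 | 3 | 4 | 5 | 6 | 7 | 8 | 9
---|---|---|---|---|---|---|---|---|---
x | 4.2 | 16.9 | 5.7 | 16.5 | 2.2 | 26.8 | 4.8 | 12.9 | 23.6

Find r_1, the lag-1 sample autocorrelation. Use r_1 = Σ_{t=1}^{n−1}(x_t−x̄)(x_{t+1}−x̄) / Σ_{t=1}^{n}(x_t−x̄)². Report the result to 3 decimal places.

-0.607

Mean x̄ = (4.2 + 16.9 + 5.7 + 16.5 + 2.2 + 26.8 + 4.8 + 12.9 + 23.6)/9 = 12.6222
Numerator Σ_{t=1}^{8}(x_t−x̄)(x_{t+1}−x̄) = -390.6872
Denominator Σ(x_t−x̄)² = 643.5956
r_1 = -390.6872 / 643.5956 = -0.607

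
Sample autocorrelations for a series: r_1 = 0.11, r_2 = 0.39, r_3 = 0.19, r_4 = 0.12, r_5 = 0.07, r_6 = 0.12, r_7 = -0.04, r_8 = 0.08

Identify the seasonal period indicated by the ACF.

The largest autocorrelation is r_2 = 0.39; the remaining lags stay at or below 0.19.
The dominant spike at lag 2 indicates a seasonal period of 2.

2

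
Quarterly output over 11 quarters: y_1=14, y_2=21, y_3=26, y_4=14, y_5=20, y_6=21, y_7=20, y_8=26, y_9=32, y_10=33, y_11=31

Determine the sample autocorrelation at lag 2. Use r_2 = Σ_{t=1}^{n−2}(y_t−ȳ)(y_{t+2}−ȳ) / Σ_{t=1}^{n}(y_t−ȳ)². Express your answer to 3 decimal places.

Mean ȳ = (14 + 21 + 26 + 14 + 20 + 21 + 20 + 26 + 32 + 33 + 31)/11 = 23.4545
Numerator Σ_{t=1}^{9}(y_t−ȳ)(y_{t+2}−ȳ) = 78.4959
Denominator Σ(y_t−ȳ)² = 448.7273
r_2 = 78.4959 / 448.7273 = 0.175

0.175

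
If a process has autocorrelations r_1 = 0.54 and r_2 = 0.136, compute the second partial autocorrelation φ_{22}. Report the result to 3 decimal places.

-0.220

φ_{22} = (r_2 − r_1²) / (1 − r_1²)
r_1² = (0.54)² = 0.2916
Numerator = 0.136 − 0.2916 = -0.1556; denominator = 1 − 0.2916 = 0.7084
φ_{22} = -0.1556 / 0.7084 = -0.220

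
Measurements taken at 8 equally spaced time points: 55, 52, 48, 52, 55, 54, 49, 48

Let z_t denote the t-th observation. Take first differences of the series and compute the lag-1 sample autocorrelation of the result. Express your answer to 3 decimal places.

First differences Δz: -3, -4, 4, 3, -1, -5, -1
Mean of differences = -1.0000
Numerator Σ(Δz_t−Δz̄)(Δz_{t+1}−Δz̄) = 11.0000
Denominator Σ(Δz_t−Δz̄)² = 70.0000
r_1(Δz) = 11.0000 / 70.0000 = 0.157

0.157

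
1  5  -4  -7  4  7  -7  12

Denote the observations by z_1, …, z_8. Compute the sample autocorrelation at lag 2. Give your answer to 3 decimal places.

Mean z̄ = (1 + 5 − 4 − 7 + 4 + 7 − 7 + 12)/8 = 1.3750
Deviations from mean: -0.3750, 3.6250, -5.3750, -8.3750, 2.6250, 5.6250, -8.3750, 10.6250
Σ(z_t−z̄)(z_{t+2}−z̄) = (2.0156) + (-30.3594) + (-14.1094) + (-47.1094) + (-21.9844) + (59.7656) = -51.7813
Denominator Σ(z_t−z̄)² = 333.8750
r_2 = -51.7813 / 333.8750 = -0.155

-0.155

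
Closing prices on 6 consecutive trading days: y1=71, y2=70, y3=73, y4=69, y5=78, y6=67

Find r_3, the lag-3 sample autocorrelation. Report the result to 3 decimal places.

Mean ȳ = (71 + 70 + 73 + 69 + 78 + 67)/6 = 71.3333
Σ(y_t−ȳ)(y_{t+3}−ȳ) = (0.7778) + (-8.8889) + (-7.2222) = -15.3333
Denominator Σ(y_t−ȳ)² = 73.3333
r_3 = -15.3333 / 73.3333 = -0.209

-0.209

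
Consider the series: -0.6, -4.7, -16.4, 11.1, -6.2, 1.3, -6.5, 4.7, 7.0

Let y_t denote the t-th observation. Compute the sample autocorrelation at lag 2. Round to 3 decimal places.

Mean ȳ = (-0.6 − 4.7 − 16.4 + 11.1 − 6.2 + 1.3 − 6.5 + 4.7 + 7.0)/9 = -1.1444
Numerator Σ_{t=1}^{7}(y_t−ȳ)(y_{t+2}−ȳ) = 52.9583
Denominator Σ(y_t−ȳ)² = 556.3022
r_2 = 52.9583 / 556.3022 = 0.095

0.095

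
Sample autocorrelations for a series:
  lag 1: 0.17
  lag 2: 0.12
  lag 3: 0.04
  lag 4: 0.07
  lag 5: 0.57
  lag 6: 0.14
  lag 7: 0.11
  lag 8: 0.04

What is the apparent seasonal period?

5

The largest autocorrelation is r_5 = 0.57; the remaining lags stay at or below 0.17.
The dominant spike at lag 5 indicates a seasonal period of 5.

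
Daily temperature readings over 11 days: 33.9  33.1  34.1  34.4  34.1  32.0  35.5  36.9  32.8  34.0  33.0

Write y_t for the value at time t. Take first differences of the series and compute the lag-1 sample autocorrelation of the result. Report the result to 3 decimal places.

-0.358

First differences Δy: -0.8, 1.0, 0.3, -0.3, -2.1, 3.5, 1.4, -4.1, 1.2, -1.0
Mean of differences = -0.0900
Numerator Σ(Δy_t−Δȳ)(Δy_{t+1}−Δȳ) = -14.1971
Denominator Σ(Δy_t−Δȳ)² = 39.6090
r_1(Δy) = -14.1971 / 39.6090 = -0.358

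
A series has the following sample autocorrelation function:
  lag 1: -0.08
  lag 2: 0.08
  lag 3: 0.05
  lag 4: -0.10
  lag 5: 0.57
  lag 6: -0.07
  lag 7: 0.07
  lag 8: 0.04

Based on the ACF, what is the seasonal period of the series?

5

The largest autocorrelation is r_5 = 0.57; the remaining lags stay at or below 0.08.
The dominant spike at lag 5 indicates a seasonal period of 5.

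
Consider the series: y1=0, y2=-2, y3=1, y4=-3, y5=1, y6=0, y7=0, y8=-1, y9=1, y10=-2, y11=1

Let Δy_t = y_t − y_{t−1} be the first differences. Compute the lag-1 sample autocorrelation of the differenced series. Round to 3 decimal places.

-0.798

First differences Δy: -2, 3, -4, 4, -1, 0, -1, 2, -3, 3
Mean of differences = 0.1000
Numerator Σ(Δy_t−Δȳ)(Δy_{t+1}−Δȳ) = -55.0100
Denominator Σ(Δy_t−Δȳ)² = 68.9000
r_1(Δy) = -55.0100 / 68.9000 = -0.798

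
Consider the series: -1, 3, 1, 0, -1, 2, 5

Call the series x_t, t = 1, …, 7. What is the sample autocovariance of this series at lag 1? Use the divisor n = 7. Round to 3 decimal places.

-0.012

Mean x̄ = (-1 + 3 + 1 + 0 − 1 + 2 + 5)/7 = 1.2857
Deviations: -2.2857, 1.7143, -0.2857, -1.2857, -2.2857, 0.7143, 3.7143
Σ_{t=1}^{6}(x_t−x̄)(x_{t+1}−x̄) = -0.0816
γ_1 = -0.0816 / 7 = -0.012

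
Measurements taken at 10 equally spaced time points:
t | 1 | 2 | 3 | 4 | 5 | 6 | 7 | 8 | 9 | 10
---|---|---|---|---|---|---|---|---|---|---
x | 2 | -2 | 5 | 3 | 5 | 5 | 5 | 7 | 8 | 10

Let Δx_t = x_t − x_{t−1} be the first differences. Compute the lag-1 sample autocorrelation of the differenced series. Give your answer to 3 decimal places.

-0.690

First differences Δx: -4, 7, -2, 2, 0, 0, 2, 1, 2
Mean of differences = 0.8889
Numerator Σ(Δx_t−Δx̄)(Δx_{t+1}−Δx̄) = -51.6790
Denominator Σ(Δx_t−Δx̄)² = 74.8889
r_1(Δx) = -51.6790 / 74.8889 = -0.690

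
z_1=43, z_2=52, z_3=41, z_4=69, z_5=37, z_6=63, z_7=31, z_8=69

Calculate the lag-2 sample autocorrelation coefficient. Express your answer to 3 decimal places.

Mean z̄ = (43 + 52 + 41 + 69 + 37 + 63 + 31 + 69)/8 = 50.6250
Deviations from mean: -7.6250, 1.3750, -9.6250, 18.3750, -13.6250, 12.3750, -19.6250, 18.3750
Numerator Σ_{t=1}^{6}(z_t−z̄)(z_{t+2}−z̄) = 951.9688
Denominator Σ(z_t−z̄)² = 1551.8750
r_2 = 951.9688 / 1551.8750 = 0.613

0.613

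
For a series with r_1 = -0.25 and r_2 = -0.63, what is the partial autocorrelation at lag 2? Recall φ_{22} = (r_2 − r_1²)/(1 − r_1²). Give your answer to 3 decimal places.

φ_{22} = (r_2 − r_1²) / (1 − r_1²)
r_1² = (-0.25)² = 0.0625
Numerator = -0.63 − 0.0625 = -0.6925; denominator = 1 − 0.0625 = 0.9375
φ_{22} = -0.6925 / 0.9375 = -0.739

-0.739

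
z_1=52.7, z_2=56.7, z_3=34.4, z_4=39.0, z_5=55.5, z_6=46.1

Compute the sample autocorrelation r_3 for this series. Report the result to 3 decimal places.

0.113

Mean z̄ = (52.7 + 56.7 + 34.4 + 39.0 + 55.5 + 46.1)/6 = 47.4000
Deviations from mean: 5.3000, 9.3000, -13.0000, -8.4000, 8.1000, -1.3000
Numerator Σ_{t=1}^{3}(z_t−z̄)(z_{t+3}−z̄) = 47.7100
Denominator Σ(z_t−z̄)² = 421.4400
r_3 = 47.7100 / 421.4400 = 0.113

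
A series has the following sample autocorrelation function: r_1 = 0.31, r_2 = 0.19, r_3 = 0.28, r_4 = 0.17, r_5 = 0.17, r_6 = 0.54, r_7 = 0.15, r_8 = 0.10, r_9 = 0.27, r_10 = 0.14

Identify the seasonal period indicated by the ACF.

6

The largest autocorrelation is r_6 = 0.54; the remaining lags stay at or below 0.31. The elevated value at lag 1 (0.31), dropping to 0.19 at lag 2, reflects decaying short-term dependence rather than seasonality.
The dominant spike at lag 6 indicates a seasonal period of 6.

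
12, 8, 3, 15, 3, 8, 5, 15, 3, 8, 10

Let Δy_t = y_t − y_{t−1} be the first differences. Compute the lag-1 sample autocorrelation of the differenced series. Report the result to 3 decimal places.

First differences Δy: -4, -5, 12, -12, 5, -3, 10, -12, 5, 2
Mean of differences = -0.2000
Numerator Σ(Δy_t−Δȳ)(Δy_{t+1}−Δȳ) = -459.0400
Denominator Σ(Δy_t−Δȳ)² = 635.6000
r_1(Δy) = -459.0400 / 635.6000 = -0.722

-0.722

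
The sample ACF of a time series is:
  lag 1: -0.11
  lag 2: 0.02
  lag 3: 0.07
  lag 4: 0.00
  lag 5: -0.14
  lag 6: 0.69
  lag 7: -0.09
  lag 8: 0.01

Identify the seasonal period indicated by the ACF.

The largest autocorrelation is r_6 = 0.69; the remaining lags stay at or below 0.07.
The dominant spike at lag 6 indicates a seasonal period of 6.

6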